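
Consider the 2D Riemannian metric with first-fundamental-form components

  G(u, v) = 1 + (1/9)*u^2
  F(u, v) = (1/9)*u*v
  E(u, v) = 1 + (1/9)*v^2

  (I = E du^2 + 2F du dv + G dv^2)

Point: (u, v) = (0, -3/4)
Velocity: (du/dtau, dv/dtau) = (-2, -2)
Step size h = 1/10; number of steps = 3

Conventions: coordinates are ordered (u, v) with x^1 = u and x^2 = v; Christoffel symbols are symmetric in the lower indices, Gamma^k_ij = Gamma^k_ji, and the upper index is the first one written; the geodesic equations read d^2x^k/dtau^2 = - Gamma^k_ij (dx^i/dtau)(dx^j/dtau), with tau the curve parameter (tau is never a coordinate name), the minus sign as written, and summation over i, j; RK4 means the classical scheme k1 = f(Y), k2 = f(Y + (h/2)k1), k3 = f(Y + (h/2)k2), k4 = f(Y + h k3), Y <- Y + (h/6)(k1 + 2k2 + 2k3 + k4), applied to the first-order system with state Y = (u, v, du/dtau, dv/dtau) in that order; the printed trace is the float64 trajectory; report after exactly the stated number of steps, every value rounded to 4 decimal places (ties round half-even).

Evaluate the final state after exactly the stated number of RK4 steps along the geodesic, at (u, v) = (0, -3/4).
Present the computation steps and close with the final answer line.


f(Y) = (du/dtau, dv/dtau, -Gamma^u_ij Y'^i Y'^j, -Gamma^v_ij Y'^i Y'^j) with the Gammas evaluated at the stage position; h = 0.100000; intermediate values shown to 6 dp
step 0: u = 0.0000, v = -0.7500, du/dtau = -2.0000, dv/dtau = -2.0000
step 1:
  k1: at (u, v) = (0.000000, -0.750000), (du/dtau, dv/dtau) = (-2.000000, -2.000000); Gamma_uuu = 0.000000, Gamma_uuv = -0.078431, Gamma_uvv = 0.000000, Gamma_vuu = 0.000000, Gamma_vuv = 0.000000, Gamma_vvv = 0.000000; k1 = (-2.000000, -2.000000, 0.627451, 0.000000)
  k2: at (u, v) = (-0.100000, -0.850000), (du/dtau, dv/dtau) = (-1.968627, -2.000000); Gamma_uuu = 0.000000, Gamma_uuv = -0.087336, Gamma_uvv = 0.000000, Gamma_vuu = 0.000000, Gamma_vuv = -0.010275, Gamma_vvv = 0.000000; k2 = (-1.968627, -2.000000, 0.687730, 0.080909)
  k3: at (u, v) = (-0.098431, -0.850000), (du/dtau, dv/dtau) = (-1.965613, -1.995955); Gamma_uuu = 0.000000, Gamma_uuv = -0.087339, Gamma_uvv = 0.000000, Gamma_vuu = 0.000000, Gamma_vuv = -0.010114, Gamma_vvv = 0.000000; k3 = (-1.965613, -1.995955, 0.685310, 0.079360)
  k4: at (u, v) = (-0.196561, -0.949595), (du/dtau, dv/dtau) = (-1.931469, -1.992064); Gamma_uuu = 0.000000, Gamma_uuv = -0.095529, Gamma_uvv = 0.000000, Gamma_vuu = 0.000000, Gamma_vuv = -0.019774, Gamma_vvv = 0.000000; k4 = (-1.931469, -1.992064, 0.735118, 0.152166)
  Y <- Y + (h/6)(k1 + 2k2 + 2k3 + k4): u = -0.1967, v = -0.9497, du/dtau = -1.9315, dv/dtau = -1.9921
step 2:
  k1: at (u, v) = (-0.196666, -0.949733), (du/dtau, dv/dtau) = (-1.931523, -1.992122); Gamma_uuu = 0.000000, Gamma_uuv = -0.095540, Gamma_uvv = 0.000000, Gamma_vuu = 0.000000, Gamma_vuv = -0.019784, Gamma_vvv = 0.000000; k1 = (-1.931523, -1.992122, 0.735244, 0.152251)
  k2: at (u, v) = (-0.293242, -1.049339), (du/dtau, dv/dtau) = (-1.894760, -1.984509); Gamma_uuu = 0.000000, Gamma_uuv = -0.103007, Gamma_uvv = 0.000000, Gamma_vuu = 0.000000, Gamma_vuv = -0.028786, Gamma_vvv = 0.000000; k2 = (-1.894760, -1.984509, 0.774645, 0.216478)
  k3: at (u, v) = (-0.291404, -1.048958), (du/dtau, dv/dtau) = (-1.892790, -1.981298); Gamma_uuu = 0.000000, Gamma_uuv = -0.102988, Gamma_uvv = 0.000000, Gamma_vuu = 0.000000, Gamma_vuv = -0.028610, Gamma_vvv = 0.000000; k3 = (-1.892790, -1.981298, 0.772449, 0.214589)
  k4: at (u, v) = (-0.385945, -1.147863), (du/dtau, dv/dtau) = (-1.854278, -1.970663); Gamma_uuu = 0.000000, Gamma_uuv = -0.109670, Gamma_uvv = 0.000000, Gamma_vuu = 0.000000, Gamma_vuv = -0.036874, Gamma_vvv = 0.000000; k4 = (-1.854278, -1.970663, 0.801500, 0.269488)
  Y <- Y + (h/6)(k1 + 2k2 + 2k3 + k4): u = -0.3860, v = -1.1480, du/dtau = -1.8543, dv/dtau = -1.9707
step 3:
  k1: at (u, v) = (-0.386014, -1.147973), (du/dtau, dv/dtau) = (-1.854340, -1.970724); Gamma_uuu = 0.000000, Gamma_uuv = -0.109677, Gamma_uvv = 0.000000, Gamma_vuu = 0.000000, Gamma_vuv = -0.036880, Gamma_vvv = 0.000000; k1 = (-1.854340, -1.970724, 0.801606, 0.269546)
  k2: at (u, v) = (-0.478731, -1.246509), (du/dtau, dv/dtau) = (-1.814260, -1.957246); Gamma_uuu = 0.000000, Gamma_uuv = -0.115600, Gamma_uvv = 0.000000, Gamma_vuu = 0.000000, Gamma_vuv = -0.044397, Gamma_vvv = 0.000000; k2 = (-1.814260, -1.957246, 0.820979, 0.315303)
  k3: at (u, v) = (-0.476727, -1.245835), (du/dtau, dv/dtau) = (-1.813291, -1.954959); Gamma_uuu = 0.000000, Gamma_uuv = -0.115576, Gamma_uvv = 0.000000, Gamma_vuu = 0.000000, Gamma_vuv = -0.044226, Gamma_vvv = 0.000000; k3 = (-1.813291, -1.954959, 0.819412, 0.313553)
  k4: at (u, v) = (-0.567343, -1.343469), (du/dtau, dv/dtau) = (-1.772399, -1.939368); Gamma_uuu = 0.000000, Gamma_uuv = -0.120742, Gamma_uvv = 0.000000, Gamma_vuu = 0.000000, Gamma_vuv = -0.050989, Gamma_vvv = 0.000000; k4 = (-1.772399, -1.939368, 0.830060, 0.350532)
  Y <- Y + (h/6)(k1 + 2k2 + 2k3 + k4): u = -0.5674, v = -1.3435, du/dtau = -1.7725, dv/dtau = -1.9394

Answer: u = -0.5674, v = -1.3435, du/dtau = -1.7725, dv/dtau = -1.9394


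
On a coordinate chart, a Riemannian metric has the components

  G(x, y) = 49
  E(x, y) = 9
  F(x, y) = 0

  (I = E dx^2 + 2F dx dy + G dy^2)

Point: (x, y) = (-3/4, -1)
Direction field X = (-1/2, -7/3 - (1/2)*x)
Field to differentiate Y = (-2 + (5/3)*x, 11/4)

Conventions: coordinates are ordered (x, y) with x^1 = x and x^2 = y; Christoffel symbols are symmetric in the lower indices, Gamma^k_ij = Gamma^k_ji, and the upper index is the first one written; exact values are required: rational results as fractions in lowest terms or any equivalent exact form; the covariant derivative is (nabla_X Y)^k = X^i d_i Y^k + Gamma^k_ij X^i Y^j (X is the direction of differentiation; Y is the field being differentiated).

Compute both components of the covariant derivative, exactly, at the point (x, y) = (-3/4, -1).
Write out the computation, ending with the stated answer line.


E = 9, F = 0, G = 49 at the point
E_x = 0, E_y = 0, F_x = 0, F_y = 0, G_x = 0, G_y = 0
EG - F^2 = 441;  g^inv = (1/441) * [[49, 0], [0, 9]]
first-kind symbols [ij,l] = (1/2)(d_i g_jl + d_j g_il - d_l g_ij): [xx,x] = E_x/2 = 0, [xx,y] = F_x - E_y/2 = 0, [xy,x] = E_y/2 = 0, [xy,y] = G_x/2 = 0, [yy,x] = F_y - G_x/2 = 0, [yy,y] = G_y/2 = 0
Gamma^x_ij = (G*[ij,x] - F*[ij,y])/(EG - F^2), Gamma^y_ij = (E*[ij,y] - F*[ij,x])/(EG - F^2)
Gamma_xxx = 0, Gamma_xxy = 0, Gamma_xyy = 0, Gamma_yxx = 0, Gamma_yxy = 0, Gamma_yyy = 0
X = (-1/2, -47/24), Y = (-13/4, 11/4) at the point

Answer: (nabla_X Y)^x = -5/6, (nabla_X Y)^y = 0


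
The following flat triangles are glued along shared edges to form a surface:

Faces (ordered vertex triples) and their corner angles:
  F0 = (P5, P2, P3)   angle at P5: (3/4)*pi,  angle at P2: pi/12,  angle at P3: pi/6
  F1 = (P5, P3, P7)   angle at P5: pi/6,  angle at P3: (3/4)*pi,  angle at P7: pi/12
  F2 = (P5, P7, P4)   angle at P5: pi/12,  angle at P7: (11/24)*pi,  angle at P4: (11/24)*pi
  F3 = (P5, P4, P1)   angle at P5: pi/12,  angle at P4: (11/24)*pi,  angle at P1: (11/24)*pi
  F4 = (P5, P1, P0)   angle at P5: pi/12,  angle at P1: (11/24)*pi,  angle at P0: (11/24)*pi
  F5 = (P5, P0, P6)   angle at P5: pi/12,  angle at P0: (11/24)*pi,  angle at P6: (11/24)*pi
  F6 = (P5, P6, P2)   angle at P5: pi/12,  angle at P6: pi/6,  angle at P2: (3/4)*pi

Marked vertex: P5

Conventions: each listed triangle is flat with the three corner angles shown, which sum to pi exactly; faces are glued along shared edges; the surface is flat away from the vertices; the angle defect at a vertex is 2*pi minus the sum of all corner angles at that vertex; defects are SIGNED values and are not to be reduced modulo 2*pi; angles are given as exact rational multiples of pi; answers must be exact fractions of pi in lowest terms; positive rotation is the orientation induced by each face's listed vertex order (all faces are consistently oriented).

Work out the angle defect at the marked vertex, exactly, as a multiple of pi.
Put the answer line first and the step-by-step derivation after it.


Answer: defect(P5) = (2/3)*pi

Sum of corner angles at P5: (4/3)*pi
defect = 2*pi - (4/3)*pi


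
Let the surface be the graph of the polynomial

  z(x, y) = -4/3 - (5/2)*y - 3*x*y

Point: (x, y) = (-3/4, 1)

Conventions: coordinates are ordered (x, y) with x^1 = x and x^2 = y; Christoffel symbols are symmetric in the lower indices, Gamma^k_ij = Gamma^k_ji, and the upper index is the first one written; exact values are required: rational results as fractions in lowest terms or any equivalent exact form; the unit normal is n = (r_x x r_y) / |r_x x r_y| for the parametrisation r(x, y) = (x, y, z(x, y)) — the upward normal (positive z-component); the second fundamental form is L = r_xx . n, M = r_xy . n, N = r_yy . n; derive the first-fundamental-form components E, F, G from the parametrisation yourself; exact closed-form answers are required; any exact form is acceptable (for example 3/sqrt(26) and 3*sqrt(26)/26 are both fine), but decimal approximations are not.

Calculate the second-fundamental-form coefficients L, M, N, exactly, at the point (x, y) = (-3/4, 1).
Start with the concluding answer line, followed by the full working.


Answer: L = 0, M = -12*sqrt(161)/161, N = 0

z_x = -3, z_y = -1/4, z_xx = 0, z_xy = -3, z_yy = 0
E = 10, F = 3/4, G = 17/16; answer radicand W^2 = 161/16
unnormalised second-form numerators: l = 0, m = -3, n = 0; L = l/sqrt(161/16), and similarly M = m/sqrt(W^2), N = n/sqrt(W^2)


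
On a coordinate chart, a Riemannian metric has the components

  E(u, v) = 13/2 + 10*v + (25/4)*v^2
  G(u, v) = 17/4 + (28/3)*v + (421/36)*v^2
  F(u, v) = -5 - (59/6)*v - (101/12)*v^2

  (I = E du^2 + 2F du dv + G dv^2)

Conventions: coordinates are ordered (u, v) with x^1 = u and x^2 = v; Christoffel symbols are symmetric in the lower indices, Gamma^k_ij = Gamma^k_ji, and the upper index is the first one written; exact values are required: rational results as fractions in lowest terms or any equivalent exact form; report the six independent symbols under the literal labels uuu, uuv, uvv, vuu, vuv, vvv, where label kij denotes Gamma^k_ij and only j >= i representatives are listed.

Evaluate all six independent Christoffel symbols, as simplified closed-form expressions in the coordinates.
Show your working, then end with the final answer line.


E = 13/2 + 10*v + (25/4)*v^2; F = -5 - (59/6)*v - (101/12)*v^2; G = 17/4 + (28/3)*v + (421/36)*v^2
Gamma^k_ij = (1/2) g^{kl} (d_i g_jl + d_j g_il - d_l g_ij), with g^inv = (1/(EG-F^2)) [[G, -F], [-F, E]]
first partials: E_u = 0, E_v = 10 + (25/2)*v, F_u = 0, F_v = -59/6 - (101/6)*v, G_u = 0, G_v = 28/3 + (421/18)*v
D = EG - F^2 = 21/8 + (29/6)*v + (2167/144)*v^2 + (39/4)*v^3 + (9/4)*v^4
expanded: Gamma^u_uu = (G E_u - 2F F_u + F E_v)/(2D), Gamma^u_uv = (G E_v - F G_u)/(2D), Gamma^u_vv = (2G F_v - G G_u - F G_v)/(2D), Gamma^v_uu = (2E F_u - E E_v - F E_u)/(2D), Gamma^v_uv = (E G_u - F E_v)/(2D), Gamma^v_vv = (E G_v - 2F F_v + F G_u)/(2D); substitute and cancel common factors

Answer: Gamma_uuu = (-7575*v^3 - 14910*v^2 - 11580*v - 3600)/(324*v^4 + 1404*v^3 + 2167*v^2 + 696*v + 378), Gamma_uuv = (10525*v^3 + 16820*v^2 + 10545*v + 3060)/(324*v^4 + 1404*v^3 + 2167*v^2 + 696*v + 378), Gamma_uvv = (-42521*v^3 - 50904*v^2 - 25470*v - 7974)/(972*v^4 + 4212*v^3 + 6501*v^2 + 2088*v + 1134), Gamma_vuu = (-5625*v^3 - 13500*v^2 - 13050*v - 4680)/(324*v^4 + 1404*v^3 + 2167*v^2 + 696*v + 378), Gamma_vuv = (7575*v^3 + 14910*v^2 + 11580*v + 3600)/(324*v^4 + 1404*v^3 + 2167*v^2 + 696*v + 378), Gamma_vvv = (-9877*v^3 - 14714*v^2 - 8378*v - 2712)/(324*v^4 + 1404*v^3 + 2167*v^2 + 696*v + 378)


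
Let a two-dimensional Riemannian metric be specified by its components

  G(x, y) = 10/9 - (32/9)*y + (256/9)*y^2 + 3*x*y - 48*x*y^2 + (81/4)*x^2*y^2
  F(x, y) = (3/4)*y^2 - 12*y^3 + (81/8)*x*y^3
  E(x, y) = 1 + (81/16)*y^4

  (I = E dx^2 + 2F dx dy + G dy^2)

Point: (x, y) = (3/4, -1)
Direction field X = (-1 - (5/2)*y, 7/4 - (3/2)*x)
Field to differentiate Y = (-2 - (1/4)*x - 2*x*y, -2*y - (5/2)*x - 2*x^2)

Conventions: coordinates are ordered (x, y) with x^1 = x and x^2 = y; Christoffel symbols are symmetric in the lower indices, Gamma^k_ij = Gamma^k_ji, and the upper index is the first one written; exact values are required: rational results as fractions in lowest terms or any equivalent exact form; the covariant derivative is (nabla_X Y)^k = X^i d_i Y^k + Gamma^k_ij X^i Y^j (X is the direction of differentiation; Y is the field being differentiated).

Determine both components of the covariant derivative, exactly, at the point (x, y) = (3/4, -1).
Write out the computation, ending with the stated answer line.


E = 97/16, F = 165/32, G = 3601/576 at the point
E_x = 0, E_y = -81/4, F_x = -81/8, F_y = -471/32, G_x = -165/8, G_y = -2585/288
EG - F^2 = 6517/576;  g^inv = (576/6517) * [[3601/576, -165/32], [-165/32, 97/16]]
first-kind symbols [ij,l] = (1/2)(d_i g_jl + d_j g_il - d_l g_ij): [xx,x] = E_x/2 = 0, [xx,y] = F_x - E_y/2 = 0, [xy,x] = E_y/2 = -81/8, [xy,y] = G_x/2 = -165/16, [yy,x] = F_y - G_x/2 = -141/32, [yy,y] = G_y/2 = -2585/576
Gamma^x_ij = (G*[ij,x] - F*[ij,y])/(EG - F^2), Gamma^y_ij = (E*[ij,y] - F*[ij,x])/(EG - F^2)
Gamma_xxx = 0, Gamma_xxy = -5832/6517, Gamma_xyy = -2538/6517, Gamma_yxx = 0, Gamma_yxy = -5940/6517, Gamma_yyy = -2585/6517
X = (3/2, 5/8), Y = (-11/16, -1) at the point

Answer: (nabla_X Y)^x = 27243/7448, (nabla_X Y)^y = -223239/29792


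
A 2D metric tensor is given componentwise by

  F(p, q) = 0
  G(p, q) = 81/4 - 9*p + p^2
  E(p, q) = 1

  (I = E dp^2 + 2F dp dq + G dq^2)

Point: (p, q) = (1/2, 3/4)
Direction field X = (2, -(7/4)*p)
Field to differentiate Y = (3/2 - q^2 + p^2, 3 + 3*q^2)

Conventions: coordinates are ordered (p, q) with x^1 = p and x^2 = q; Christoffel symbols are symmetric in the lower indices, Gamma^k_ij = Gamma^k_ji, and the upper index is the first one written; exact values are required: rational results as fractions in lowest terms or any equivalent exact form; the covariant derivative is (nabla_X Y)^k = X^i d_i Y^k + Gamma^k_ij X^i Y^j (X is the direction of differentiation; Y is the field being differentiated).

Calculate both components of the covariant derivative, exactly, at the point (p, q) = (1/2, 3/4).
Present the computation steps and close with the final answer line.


E = 1, F = 0, G = 16 at the point
E_p = 0, E_q = 0, F_p = 0, F_q = 0, G_p = -8, G_q = 0
EG - F^2 = 16;  g^inv = (1/16) * [[16, 0], [0, 1]]
first-kind symbols [ij,l] = (1/2)(d_i g_jl + d_j g_il - d_l g_ij): [pp,p] = E_p/2 = 0, [pp,q] = F_p - E_q/2 = 0, [pq,p] = E_q/2 = 0, [pq,q] = G_p/2 = -4, [qq,p] = F_q - G_p/2 = 4, [qq,q] = G_q/2 = 0
Gamma^p_ij = (G*[ij,p] - F*[ij,q])/(EG - F^2), Gamma^q_ij = (E*[ij,q] - F*[ij,p])/(EG - F^2)
Gamma_ppp = 0, Gamma_ppq = 0, Gamma_pqq = 4, Gamma_qpp = 0, Gamma_qpq = -1/4, Gamma_qqq = 0
X = (2, -7/8), Y = (19/16, 75/16) at the point

Answer: (nabla_X Y)^p = -419/32, (nabla_X Y)^q = -3083/512


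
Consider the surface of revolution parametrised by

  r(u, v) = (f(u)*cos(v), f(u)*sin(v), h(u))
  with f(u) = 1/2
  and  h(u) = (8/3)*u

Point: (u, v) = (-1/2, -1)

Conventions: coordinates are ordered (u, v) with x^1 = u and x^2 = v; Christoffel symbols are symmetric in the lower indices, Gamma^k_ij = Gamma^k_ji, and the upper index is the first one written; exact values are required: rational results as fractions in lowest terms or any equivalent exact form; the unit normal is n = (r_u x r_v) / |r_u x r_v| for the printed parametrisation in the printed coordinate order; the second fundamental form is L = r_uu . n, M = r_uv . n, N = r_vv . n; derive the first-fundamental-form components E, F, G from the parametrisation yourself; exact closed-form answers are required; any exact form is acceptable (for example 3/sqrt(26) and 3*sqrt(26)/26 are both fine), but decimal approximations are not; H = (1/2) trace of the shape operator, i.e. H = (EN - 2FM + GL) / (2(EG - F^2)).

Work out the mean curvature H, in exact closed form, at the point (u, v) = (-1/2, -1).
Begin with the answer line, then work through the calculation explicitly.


Answer: H = 1

f = 1/2, f' = 0, f'' = 0, h' = 8/3, h'' = 0
E = 64/9, F = 0, G = 1/4; answer radicand W^2 = 64/9
unnormalised second-form numerators: l = 0, m = 0, n = 4/3; L = l/sqrt(64/9), and similarly M = m/sqrt(W^2), N = n/sqrt(W^2)
H = (E*n - 2*F*m + G*l) / (2*(EG - F^2)*sqrt(W^2)); E*n - 2*F*m + G*l = 256/27, EG - F^2 = 16/9, so H = (8/3)/sqrt(64/9)


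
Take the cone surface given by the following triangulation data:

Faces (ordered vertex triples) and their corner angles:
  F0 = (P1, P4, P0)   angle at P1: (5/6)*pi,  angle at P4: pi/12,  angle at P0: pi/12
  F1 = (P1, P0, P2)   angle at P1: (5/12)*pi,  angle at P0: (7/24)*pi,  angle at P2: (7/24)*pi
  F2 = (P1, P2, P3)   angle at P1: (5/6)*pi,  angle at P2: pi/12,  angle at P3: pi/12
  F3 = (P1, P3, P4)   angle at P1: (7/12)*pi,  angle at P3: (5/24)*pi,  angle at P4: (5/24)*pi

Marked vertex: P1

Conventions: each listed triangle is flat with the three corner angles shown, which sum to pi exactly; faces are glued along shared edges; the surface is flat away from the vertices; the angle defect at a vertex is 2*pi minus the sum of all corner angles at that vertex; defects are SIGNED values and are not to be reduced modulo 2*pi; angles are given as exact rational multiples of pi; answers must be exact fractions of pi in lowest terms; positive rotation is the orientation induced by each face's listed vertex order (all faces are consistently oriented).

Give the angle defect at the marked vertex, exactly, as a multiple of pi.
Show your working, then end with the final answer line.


Sum of corner angles at P1: (8/3)*pi
defect = 2*pi - (8/3)*pi

Answer: defect(P1) = (-2/3)*pi


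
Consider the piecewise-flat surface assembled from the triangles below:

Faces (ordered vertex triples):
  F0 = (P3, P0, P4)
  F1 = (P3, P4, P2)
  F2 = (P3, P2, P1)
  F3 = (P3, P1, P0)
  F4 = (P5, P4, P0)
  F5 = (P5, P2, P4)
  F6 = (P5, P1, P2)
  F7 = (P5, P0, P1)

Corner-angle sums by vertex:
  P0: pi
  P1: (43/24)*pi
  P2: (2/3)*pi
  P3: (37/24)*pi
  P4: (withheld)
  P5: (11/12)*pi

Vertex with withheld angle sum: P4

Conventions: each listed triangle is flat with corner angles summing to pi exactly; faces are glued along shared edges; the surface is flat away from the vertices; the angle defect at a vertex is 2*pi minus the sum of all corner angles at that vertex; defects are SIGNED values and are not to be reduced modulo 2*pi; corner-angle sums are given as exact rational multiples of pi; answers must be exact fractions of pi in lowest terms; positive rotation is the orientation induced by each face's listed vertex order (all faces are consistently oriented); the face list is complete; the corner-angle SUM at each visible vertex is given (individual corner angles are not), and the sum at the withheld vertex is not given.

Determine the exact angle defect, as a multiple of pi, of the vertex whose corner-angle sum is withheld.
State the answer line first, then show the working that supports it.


Answer: defect(P4) = -pi/12

V = 6, E = 12, F = 8; chi = V - E + F = 2
Gauss-Bonnet: total defect = 2*pi*chi = 4*pi; visible defects sum to (49/12)*pi


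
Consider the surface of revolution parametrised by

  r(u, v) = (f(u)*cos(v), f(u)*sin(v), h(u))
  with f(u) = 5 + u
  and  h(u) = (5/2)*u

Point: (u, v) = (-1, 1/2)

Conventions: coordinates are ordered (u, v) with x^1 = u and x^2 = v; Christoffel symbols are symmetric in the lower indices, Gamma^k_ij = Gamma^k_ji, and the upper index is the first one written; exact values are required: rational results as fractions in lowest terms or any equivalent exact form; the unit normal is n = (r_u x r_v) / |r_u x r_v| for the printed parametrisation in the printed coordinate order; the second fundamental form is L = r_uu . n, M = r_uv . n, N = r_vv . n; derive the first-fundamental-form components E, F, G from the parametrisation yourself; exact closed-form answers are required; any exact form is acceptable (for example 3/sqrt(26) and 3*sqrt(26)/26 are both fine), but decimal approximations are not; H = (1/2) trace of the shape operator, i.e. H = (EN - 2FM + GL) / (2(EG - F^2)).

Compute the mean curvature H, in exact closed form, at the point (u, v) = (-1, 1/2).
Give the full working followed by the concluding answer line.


f = 4, f' = 1, f'' = 0, h' = 5/2, h'' = 0
E = 29/4, F = 0, G = 16; answer radicand W^2 = 29/4
unnormalised second-form numerators: l = 0, m = 0, n = 10; L = l/sqrt(29/4), and similarly M = m/sqrt(W^2), N = n/sqrt(W^2)
H = (E*n - 2*F*m + G*l) / (2*(EG - F^2)*sqrt(W^2)); E*n - 2*F*m + G*l = 145/2, EG - F^2 = 116, so H = (5/16)/sqrt(29/4)

Answer: H = 5*sqrt(29)/232


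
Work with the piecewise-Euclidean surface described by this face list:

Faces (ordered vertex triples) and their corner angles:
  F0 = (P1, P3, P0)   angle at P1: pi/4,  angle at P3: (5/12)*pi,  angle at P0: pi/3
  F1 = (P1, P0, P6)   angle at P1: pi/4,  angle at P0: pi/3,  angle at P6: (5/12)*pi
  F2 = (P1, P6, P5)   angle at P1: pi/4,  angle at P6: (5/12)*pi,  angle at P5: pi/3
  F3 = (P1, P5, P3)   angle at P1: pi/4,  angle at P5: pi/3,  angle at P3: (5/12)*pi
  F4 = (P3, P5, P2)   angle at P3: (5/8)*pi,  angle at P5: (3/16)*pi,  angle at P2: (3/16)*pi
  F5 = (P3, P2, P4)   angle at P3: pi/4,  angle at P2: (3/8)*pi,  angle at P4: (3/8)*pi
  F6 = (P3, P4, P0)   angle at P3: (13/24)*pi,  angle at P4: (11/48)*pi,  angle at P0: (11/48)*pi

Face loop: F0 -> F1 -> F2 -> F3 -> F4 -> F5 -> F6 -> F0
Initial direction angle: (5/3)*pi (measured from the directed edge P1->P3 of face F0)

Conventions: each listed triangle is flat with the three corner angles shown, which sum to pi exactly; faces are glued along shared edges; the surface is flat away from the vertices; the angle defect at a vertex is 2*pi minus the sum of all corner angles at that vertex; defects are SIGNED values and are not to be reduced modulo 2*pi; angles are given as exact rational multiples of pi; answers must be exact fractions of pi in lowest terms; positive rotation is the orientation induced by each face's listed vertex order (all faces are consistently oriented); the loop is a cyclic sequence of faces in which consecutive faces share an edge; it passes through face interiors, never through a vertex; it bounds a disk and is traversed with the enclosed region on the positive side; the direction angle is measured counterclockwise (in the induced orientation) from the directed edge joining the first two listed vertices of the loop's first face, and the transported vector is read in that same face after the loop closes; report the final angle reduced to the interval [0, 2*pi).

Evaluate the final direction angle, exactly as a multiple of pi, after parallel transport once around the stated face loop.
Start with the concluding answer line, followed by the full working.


Answer: final direction angle = (5/12)*pi

enclosed vertex P1: corner angles sum to pi, defect = 2*pi - pi = pi
enclosed vertex P3: corner angles sum to (9/4)*pi, defect = 2*pi - (9/4)*pi = -pi/4
final direction = starting direction + enclosed defect total, reduced mod 2*pi (induced orientation)
final angle = (5/3)*pi + (3/4)*pi = (5/12)*pi (mod 2*pi)


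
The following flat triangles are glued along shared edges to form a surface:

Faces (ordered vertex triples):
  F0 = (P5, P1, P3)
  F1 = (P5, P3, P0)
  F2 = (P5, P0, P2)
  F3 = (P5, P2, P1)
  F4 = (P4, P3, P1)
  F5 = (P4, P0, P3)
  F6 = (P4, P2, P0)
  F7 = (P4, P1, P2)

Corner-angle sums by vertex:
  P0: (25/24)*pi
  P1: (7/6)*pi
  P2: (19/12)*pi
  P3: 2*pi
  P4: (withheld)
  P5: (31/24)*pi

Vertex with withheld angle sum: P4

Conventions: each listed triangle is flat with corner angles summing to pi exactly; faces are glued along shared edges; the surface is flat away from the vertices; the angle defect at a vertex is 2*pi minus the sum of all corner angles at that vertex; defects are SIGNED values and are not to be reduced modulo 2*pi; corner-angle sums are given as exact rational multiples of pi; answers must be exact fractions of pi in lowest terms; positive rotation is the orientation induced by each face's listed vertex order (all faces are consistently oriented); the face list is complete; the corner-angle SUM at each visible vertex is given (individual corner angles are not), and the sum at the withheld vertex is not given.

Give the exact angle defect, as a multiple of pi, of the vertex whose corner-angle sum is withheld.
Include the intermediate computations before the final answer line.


V = 6, E = 12, F = 8; chi = V - E + F = 2
Gauss-Bonnet: total defect = 2*pi*chi = 4*pi; visible defects sum to (35/12)*pi

Answer: defect(P4) = (13/12)*pi


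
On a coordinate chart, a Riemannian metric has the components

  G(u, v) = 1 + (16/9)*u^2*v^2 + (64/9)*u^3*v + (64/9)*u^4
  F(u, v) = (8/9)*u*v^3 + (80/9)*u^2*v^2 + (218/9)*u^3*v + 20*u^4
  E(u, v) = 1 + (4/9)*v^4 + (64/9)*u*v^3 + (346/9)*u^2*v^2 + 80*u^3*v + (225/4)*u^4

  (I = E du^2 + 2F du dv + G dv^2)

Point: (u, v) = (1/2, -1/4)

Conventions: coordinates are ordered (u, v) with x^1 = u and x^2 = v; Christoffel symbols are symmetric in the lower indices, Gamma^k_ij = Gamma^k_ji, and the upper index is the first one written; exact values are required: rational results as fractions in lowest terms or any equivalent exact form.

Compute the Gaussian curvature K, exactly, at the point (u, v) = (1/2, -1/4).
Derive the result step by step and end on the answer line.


E = 41/16, F = 5/8, G = 5/4, EG - F^2 = 45/16 at the point
E_u = 185/12, E_v = 35/6, F_u = 6, F_v = 2, G_u = 7/3, G_v = 2/3
E_vv = 128/9, F_uv = 125/9, G_uu = 146/9
Apply the Brioschi formula K = (det M1 - det M2)/(EG - F^2)^2 over the derivative matrices of E, F, G.
M1 = [[-E_vv/2 + F_uv - G_uu/2, E_u/2, F_u - E_v/2], [F_v - G_u/2, E, F], [G_v/2, F, G]] = [[-4/3, 185/24, 37/12], [5/6, 41/16, 5/8], [1/3, 5/8, 5/4]]; det M1 = -1613/144
M2 = [[0, E_v/2, G_u/2], [E_v/2, E, F], [G_u/2, F, G]] = [[0, 35/12, 7/6], [35/12, 41/16, 5/8], [7/6, 5/8, 5/4]]; det M2 = -1421/144
det M1 - det M2 = -4/3; K = -4/3 / (45/16)^2 = -1024/6075

Answer: K = -1024/6075


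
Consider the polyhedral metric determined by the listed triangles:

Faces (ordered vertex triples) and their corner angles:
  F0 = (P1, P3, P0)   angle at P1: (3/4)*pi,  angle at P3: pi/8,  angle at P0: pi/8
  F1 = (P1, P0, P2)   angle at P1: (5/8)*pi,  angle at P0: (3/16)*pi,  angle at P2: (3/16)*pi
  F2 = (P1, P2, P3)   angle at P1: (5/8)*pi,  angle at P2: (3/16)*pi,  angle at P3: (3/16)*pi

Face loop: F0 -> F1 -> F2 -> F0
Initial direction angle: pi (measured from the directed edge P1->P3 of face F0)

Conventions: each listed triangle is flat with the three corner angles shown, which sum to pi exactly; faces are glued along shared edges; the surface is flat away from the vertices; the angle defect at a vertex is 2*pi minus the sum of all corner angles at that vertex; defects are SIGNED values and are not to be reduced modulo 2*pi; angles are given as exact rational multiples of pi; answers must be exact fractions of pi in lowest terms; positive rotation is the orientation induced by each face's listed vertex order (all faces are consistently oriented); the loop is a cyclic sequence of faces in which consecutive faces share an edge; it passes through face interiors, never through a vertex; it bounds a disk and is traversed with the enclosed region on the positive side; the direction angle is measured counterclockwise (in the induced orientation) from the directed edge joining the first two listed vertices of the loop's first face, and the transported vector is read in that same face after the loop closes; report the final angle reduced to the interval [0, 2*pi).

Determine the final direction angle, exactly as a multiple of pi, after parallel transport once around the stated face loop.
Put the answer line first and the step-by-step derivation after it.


Answer: final direction angle = pi

enclosed vertex P1: corner angles sum to 2*pi, defect = 2*pi - 2*pi = 0
transport around the loop rotates by the sum of enclosed defects; add to the initial angle mod 2*pi
final angle = pi + 0 = pi (mod 2*pi)


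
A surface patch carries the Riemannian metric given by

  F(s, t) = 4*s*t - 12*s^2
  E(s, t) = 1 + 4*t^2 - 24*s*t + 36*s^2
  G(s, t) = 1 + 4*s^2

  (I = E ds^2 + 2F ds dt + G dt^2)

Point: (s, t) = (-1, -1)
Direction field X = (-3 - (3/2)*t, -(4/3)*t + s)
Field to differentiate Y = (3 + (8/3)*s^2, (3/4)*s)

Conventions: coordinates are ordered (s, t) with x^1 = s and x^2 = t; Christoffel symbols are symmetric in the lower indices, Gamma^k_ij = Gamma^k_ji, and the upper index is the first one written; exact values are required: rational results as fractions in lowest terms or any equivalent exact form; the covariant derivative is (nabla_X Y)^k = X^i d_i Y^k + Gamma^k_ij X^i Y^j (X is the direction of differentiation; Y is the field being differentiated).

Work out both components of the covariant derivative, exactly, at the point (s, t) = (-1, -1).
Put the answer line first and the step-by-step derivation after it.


Answer: (nabla_X Y)^s = 3565/189, (nabla_X Y)^t = -9913/1512

E = 17, F = -8, G = 5 at the point
E_s = -48, E_t = 16, F_s = 20, F_t = -4, G_s = -8, G_t = 0
EG - F^2 = 21;  g^inv = (1/21) * [[5, 8], [8, 17]]
first-kind symbols [ij,l] = (1/2)(d_i g_jl + d_j g_il - d_l g_ij): [ss,s] = E_s/2 = -24, [ss,t] = F_s - E_t/2 = 12, [st,s] = E_t/2 = 8, [st,t] = G_s/2 = -4, [tt,s] = F_t - G_s/2 = 0, [tt,t] = G_t/2 = 0
Gamma^s_ij = (G*[ij,s] - F*[ij,t])/(EG - F^2), Gamma^t_ij = (E*[ij,t] - F*[ij,s])/(EG - F^2)
Gamma_sss = -8/7, Gamma_sst = 8/21, Gamma_stt = 0, Gamma_tss = 4/7, Gamma_tst = -4/21, Gamma_ttt = 0
X = (-3/2, 1/3), Y = (17/3, -3/4) at the point


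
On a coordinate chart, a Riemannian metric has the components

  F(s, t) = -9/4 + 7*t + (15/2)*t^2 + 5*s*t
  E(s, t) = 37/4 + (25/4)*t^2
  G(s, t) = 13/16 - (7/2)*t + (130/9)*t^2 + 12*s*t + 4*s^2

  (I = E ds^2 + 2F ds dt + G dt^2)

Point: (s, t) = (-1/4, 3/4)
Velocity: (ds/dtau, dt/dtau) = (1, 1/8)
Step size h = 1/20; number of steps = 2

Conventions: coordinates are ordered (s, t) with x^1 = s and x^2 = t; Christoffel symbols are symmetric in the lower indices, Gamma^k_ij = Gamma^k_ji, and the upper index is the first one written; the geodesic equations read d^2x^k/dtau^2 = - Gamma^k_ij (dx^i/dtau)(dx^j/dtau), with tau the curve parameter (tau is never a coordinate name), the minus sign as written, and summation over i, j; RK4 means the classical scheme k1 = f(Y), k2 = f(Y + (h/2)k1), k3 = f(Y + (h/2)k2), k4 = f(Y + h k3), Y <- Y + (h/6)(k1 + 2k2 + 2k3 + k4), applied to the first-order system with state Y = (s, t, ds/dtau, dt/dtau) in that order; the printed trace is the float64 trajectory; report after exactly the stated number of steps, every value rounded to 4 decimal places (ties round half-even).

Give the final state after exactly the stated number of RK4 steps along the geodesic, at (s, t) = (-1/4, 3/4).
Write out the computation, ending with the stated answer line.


f(Y) = (ds/dtau, dt/dtau, -Gamma^s_ij Y'^i Y'^j, -Gamma^t_ij Y'^i Y'^j) with the Gammas evaluated at the stage position; h = 0.050000; intermediate values shown to 6 dp
step 0: s = -0.2500, t = 0.7500, ds/dtau = 1.0000, dt/dtau = 0.1250
step 1:
  k1: at (s, t) = (-0.250000, 0.750000), (ds/dtau, dt/dtau) = (1.000000, 0.125000); Gamma_sss = 0.377536, Gamma_sst = -0.113449, Gamma_stt = 0.678688, Gamma_tss = -0.767280, Gamma_tst = 0.976834, Gamma_ttt = 0.769931; k1 = (1.000000, 0.125000, -0.359778, 0.511041)
  k2: at (s, t) = (-0.225000, 0.753125), (ds/dtau, dt/dtau) = (0.991006, 0.137776); Gamma_sss = 0.361460, Gamma_sst = -0.113523, Gamma_stt = 0.687209, Gamma_tss = -0.719424, Gamma_tst = 0.958151, Gamma_ttt = 0.740488; k2 = (0.991006, 0.137776, -0.337032, 0.430839)
  k3: at (s, t) = (-0.225225, 0.753444), (ds/dtau, dt/dtau) = (0.991574, 0.135771); Gamma_sss = 0.361945, Gamma_sst = -0.113457, Gamma_stt = 0.687357, Gamma_tss = -0.720037, Gamma_tst = 0.957693, Gamma_ttt = 0.739750; k3 = (0.991574, 0.135771, -0.337993, 0.436456)
  k4: at (s, t) = (-0.200421, 0.756789), (ds/dtau, dt/dtau) = (0.983100, 0.146823); Gamma_sss = 0.347396, Gamma_sst = -0.112939, Gamma_stt = 0.696092, Gamma_tss = -0.676872, Gamma_tst = 0.938384, Gamma_ttt = 0.710768; k4 = (0.983100, 0.146823, -0.318155, 0.367970)
  Y <- Y + (h/6)(k1 + 2k2 + 2k3 + k4): s = -0.2004, t = 0.7568, ds/dtau = 0.9831, dt/dtau = 0.1468
step 2:
  k1: at (s, t) = (-0.200431, 0.756824), (ds/dtau, dt/dtau) = (0.983100, 0.146780); Gamma_sss = 0.347437, Gamma_sst = -0.112933, Gamma_stt = 0.696112, Gamma_tss = -0.676910, Gamma_tst = 0.938328, Gamma_ttt = 0.710677; k1 = (0.983100, 0.146780, -0.318198, 0.368113)
  k2: at (s, t) = (-0.175854, 0.760494), (ds/dtau, dt/dtau) = (0.975145, 0.155983); Gamma_sss = 0.334401, Gamma_sst = -0.111914, Gamma_stt = 0.705069, Gamma_tss = -0.638046, Gamma_tst = 0.918489, Gamma_ttt = 0.681967; k2 = (0.975145, 0.155983, -0.301094, 0.310715)
  k3: at (s, t) = (-0.176053, 0.760724), (ds/dtau, dt/dtau) = (0.975573, 0.154548); Gamma_sss = 0.334744, Gamma_sst = -0.111877, Gamma_stt = 0.705168, Gamma_tss = -0.638498, Gamma_tst = 0.918220, Gamma_ttt = 0.681495; k3 = (0.975573, 0.154548, -0.301697, 0.314523)
  k4: at (s, t) = (-0.151653, 0.764552), (ds/dtau, dt/dtau) = (0.968015, 0.162506); Gamma_sss = 0.322878, Gamma_sst = -0.110488, Gamma_stt = 0.714212, Gamma_tss = -0.603258, Gamma_tst = 0.898343, Gamma_ttt = 0.653555; k4 = (0.968015, 0.162506, -0.286653, 0.265392)
  Y <- Y + (h/6)(k1 + 2k2 + 2k3 + k4): s = -0.1517, t = 0.7646, ds/dtau = 0.9680, dt/dtau = 0.1625

Answer: s = -0.1517, t = 0.7646, ds/dtau = 0.9680, dt/dtau = 0.1625


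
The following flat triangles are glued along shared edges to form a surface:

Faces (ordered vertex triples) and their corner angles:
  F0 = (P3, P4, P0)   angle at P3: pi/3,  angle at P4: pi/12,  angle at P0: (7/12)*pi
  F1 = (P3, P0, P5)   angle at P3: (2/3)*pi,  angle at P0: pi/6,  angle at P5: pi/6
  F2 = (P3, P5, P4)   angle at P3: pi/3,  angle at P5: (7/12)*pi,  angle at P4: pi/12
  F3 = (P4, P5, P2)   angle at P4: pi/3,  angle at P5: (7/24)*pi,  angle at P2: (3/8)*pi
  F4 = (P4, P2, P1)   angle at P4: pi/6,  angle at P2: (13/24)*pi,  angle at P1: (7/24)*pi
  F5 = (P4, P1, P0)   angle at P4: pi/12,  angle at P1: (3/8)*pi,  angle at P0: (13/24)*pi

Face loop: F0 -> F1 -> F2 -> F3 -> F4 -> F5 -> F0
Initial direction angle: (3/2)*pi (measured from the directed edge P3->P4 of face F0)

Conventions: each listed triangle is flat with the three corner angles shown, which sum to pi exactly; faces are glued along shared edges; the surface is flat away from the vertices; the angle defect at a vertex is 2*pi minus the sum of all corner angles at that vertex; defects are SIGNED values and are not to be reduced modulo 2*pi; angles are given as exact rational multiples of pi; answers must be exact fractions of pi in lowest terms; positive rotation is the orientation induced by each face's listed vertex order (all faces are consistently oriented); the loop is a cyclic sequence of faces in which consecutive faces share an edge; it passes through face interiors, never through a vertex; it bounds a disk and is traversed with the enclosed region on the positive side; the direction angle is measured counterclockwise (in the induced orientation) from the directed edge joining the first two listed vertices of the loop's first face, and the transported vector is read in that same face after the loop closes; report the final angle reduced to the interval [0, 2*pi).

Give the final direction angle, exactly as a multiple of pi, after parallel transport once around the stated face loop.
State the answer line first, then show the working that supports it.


Answer: final direction angle = (17/12)*pi

enclosed vertex P3: corner angles sum to (4/3)*pi, defect = 2*pi - (4/3)*pi = (2/3)*pi
enclosed vertex P4: corner angles sum to (3/4)*pi, defect = 2*pi - (3/4)*pi = (5/4)*pi
the rotation equals the total enclosed defect, so the final angle is initial + defects (mod 2*pi)
final angle = (3/2)*pi + (23/12)*pi = (17/12)*pi (mod 2*pi)


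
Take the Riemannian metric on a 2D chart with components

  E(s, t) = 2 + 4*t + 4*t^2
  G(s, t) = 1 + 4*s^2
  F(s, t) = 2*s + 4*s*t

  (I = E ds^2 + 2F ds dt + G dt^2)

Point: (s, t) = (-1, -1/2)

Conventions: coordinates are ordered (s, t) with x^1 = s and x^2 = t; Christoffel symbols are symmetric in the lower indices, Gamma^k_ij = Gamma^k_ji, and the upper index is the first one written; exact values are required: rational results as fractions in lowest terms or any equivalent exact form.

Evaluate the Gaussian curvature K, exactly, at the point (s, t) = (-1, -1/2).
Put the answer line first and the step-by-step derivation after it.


Answer: K = -4/25

E = 1, F = 0, G = 5, EG - F^2 = 5 at the point
E_s = 0, E_t = 0, F_s = 0, F_t = -4, G_s = -8, G_t = 0
E_tt = 8, F_st = 4, G_ss = 8
Brioschi: K = (det M1 - det M2) / (EG - F^2)^2 with the standard first/second-derivative matrices M1, M2.
M1 = [[-E_tt/2 + F_st - G_ss/2, E_s/2, F_s - E_t/2], [F_t - G_s/2, E, F], [G_t/2, F, G]] = [[-4, 0, 0], [0, 1, 0], [0, 0, 5]]; det M1 = -20
M2 = [[0, E_t/2, G_s/2], [E_t/2, E, F], [G_s/2, F, G]] = [[0, 0, -4], [0, 1, 0], [-4, 0, 5]]; det M2 = -16
det M1 - det M2 = -4; K = -4 / (5)^2 = -4/25


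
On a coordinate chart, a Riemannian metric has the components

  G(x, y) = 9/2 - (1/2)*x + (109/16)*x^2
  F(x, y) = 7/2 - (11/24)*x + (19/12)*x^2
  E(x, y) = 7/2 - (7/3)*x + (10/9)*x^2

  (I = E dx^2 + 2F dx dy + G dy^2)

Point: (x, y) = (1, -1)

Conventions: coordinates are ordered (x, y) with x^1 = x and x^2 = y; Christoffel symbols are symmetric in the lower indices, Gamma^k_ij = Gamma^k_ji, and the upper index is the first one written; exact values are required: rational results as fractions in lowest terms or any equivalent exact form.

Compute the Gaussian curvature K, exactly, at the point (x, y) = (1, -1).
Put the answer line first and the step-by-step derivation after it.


Answer: K = -670608/695645

E = 41/18, F = 37/8, G = 173/16, EG - F^2 = 1865/576 at the point
E_x = -1/9, E_y = 0, F_x = 65/24, F_y = 0, G_x = 105/8, G_y = 0
E_yy = 0, F_xy = 0, G_xx = 109/8
Apply the Brioschi formula K = (det M1 - det M2)/(EG - F^2)^2 over the derivative matrices of E, F, G.
M1 = [[-E_yy/2 + F_xy - G_xx/2, E_x/2, F_x - E_y/2], [F_y - G_x/2, E, F], [G_y/2, F, G]] = [[-109/16, -1/18, 65/24], [-105/16, 41/18, 37/8], [0, 37/8, 173/16]]; det M1 = -498595/4608
M2 = [[0, E_y/2, G_x/2], [E_y/2, E, F], [G_x/2, F, G]] = [[0, 0, 105/16], [0, 41/18, 37/8], [105/16, 37/8, 173/16]]; det M2 = -50225/512
det M1 - det M2 = -23285/2304; K = -23285/2304 / (1865/576)^2 = -670608/695645


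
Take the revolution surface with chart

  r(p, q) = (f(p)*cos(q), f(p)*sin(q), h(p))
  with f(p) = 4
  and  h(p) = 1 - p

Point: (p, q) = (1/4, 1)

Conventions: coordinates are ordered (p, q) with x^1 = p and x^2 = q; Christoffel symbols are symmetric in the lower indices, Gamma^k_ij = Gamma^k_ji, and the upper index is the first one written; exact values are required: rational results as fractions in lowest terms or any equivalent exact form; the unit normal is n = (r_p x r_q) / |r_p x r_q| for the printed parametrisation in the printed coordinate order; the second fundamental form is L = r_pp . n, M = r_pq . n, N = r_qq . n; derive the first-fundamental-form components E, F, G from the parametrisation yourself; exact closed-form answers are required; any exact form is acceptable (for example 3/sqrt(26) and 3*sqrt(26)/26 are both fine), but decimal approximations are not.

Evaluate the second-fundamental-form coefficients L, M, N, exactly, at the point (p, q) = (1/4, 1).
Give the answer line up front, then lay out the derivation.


Answer: L = 0, M = 0, N = -4

f = 4, f' = 0, f'' = 0, h' = -1, h'' = 0
E = 1, F = 0, G = 16; answer radicand W^2 = 1
unnormalised second-form numerators: l = 0, m = 0, n = -4; L = l/sqrt(1), and similarly M = m/sqrt(W^2), N = n/sqrt(W^2)


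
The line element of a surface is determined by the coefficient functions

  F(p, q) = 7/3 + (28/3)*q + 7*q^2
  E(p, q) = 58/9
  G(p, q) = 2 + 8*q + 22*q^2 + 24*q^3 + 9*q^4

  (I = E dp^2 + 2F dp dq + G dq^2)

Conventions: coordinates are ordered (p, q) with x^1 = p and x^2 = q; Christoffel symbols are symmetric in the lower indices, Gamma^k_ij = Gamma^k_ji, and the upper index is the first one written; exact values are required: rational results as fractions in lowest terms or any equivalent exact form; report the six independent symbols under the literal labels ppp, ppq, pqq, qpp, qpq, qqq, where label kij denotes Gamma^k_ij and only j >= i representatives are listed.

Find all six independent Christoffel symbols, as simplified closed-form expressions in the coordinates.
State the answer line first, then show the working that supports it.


Answer: Gamma_ppp = 0, Gamma_ppq = 0, Gamma_pqq = (126*q + 84)/(81*q^4 + 216*q^3 + 198*q^2 + 72*q + 67), Gamma_qpp = 0, Gamma_qpq = 0, Gamma_qqq = (162*q^3 + 324*q^2 + 198*q + 36)/(81*q^4 + 216*q^3 + 198*q^2 + 72*q + 67)

E = 58/9; F = 7/3 + (28/3)*q + 7*q^2; G = 2 + 8*q + 22*q^2 + 24*q^3 + 9*q^4
Gamma^k_ij = (1/2) g^{kl} (d_i g_jl + d_j g_il - d_l g_ij), with g^inv = (1/(EG-F^2)) [[G, -F], [-F, E]]
first partials: E_p = 0, E_q = 0, F_p = 0, F_q = 28/3 + 14*q, G_p = 0, G_q = 8 + 44*q + 72*q^2 + 36*q^3
D = EG - F^2 = 67/9 + 8*q + 22*q^2 + 24*q^3 + 9*q^4
expanded: Gamma^p_pp = (G E_p - 2F F_p + F E_q)/(2D), Gamma^p_pq = (G E_q - F G_p)/(2D), Gamma^p_qq = (2G F_q - G G_p - F G_q)/(2D), Gamma^q_pp = (2E F_p - E E_q - F E_p)/(2D), Gamma^q_pq = (E G_p - F E_q)/(2D), Gamma^q_qq = (E G_q - 2F F_q + F G_p)/(2D); substitute and cancel common factors
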